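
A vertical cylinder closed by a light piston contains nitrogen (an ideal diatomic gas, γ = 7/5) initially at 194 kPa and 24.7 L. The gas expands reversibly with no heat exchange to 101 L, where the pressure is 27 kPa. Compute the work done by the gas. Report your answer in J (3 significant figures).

Adiabatic: W = (P₁V₁ − P₂V₂)/(γ − 1) with γ = 7/5.
P₁V₁ = 4792 J, P₂V₂ = 2727 J.
W = (4792 − 2727) / 0.4 = 5162 J.

W ≈ 5160 J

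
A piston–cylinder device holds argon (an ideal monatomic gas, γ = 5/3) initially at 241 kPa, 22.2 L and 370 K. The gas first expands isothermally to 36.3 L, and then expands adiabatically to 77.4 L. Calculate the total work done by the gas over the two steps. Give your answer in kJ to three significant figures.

Step 1 (isothermal): W = P₁V₁ ln(V₂/V₁) = (5350) ln(36.3/22.2) = 2631 J.
After step 1: P = 147.4 kPa, V = 36.3 L, T = 370 K.
Step 2 (adiabatic): W = (P₁V₁ − P₂V₂)/(γ−1) = (5350 − 3230)/0.667 = 3181 J.
W_total = 2631 + 3181 = 5812 J.

W_total ≈ 5.81 kJ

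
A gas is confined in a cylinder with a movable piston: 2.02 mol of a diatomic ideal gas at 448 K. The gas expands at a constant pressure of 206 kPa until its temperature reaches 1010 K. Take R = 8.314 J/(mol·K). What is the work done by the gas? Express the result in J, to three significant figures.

W ≈ 9440 J

Isobaric: W = P ΔV = nR ΔT.
W = (2.02)(8.314)(1010 − 448) = 9438 J.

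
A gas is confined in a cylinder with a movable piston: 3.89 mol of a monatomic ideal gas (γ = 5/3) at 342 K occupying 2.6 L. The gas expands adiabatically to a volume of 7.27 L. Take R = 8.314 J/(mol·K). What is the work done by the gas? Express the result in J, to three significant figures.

Adiabatic: TV^(γ−1) = const with γ = 5/3.
T₂ = T₁ (V₁/V₂)^(γ−1) = 342 × (2.6/7.27)^0.667 = 342 × 0.5038 = 172.3 K.
W_by = nCᵥ(T₁ − T₂) = (3.89)(12.47)(342 − 172.3) = 8232 J.

W ≈ 8230 J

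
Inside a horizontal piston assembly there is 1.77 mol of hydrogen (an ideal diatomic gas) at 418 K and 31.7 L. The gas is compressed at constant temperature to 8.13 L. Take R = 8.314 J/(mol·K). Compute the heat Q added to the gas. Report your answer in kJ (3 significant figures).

Isothermal ⇒ ΔU = 0, so Q = W = nRT ln(V₂/V₁).
Q = (1.77)(8.314)(418) ln(8.13/31.7) = 6151 × -1.361 = -8370 J.

Q ≈ -8.37 kJ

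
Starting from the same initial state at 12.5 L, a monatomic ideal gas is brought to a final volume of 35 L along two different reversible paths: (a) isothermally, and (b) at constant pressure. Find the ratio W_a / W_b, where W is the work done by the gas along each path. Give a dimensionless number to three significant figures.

W_a / W_b ≈ 0.572

Path (a) isothermal: W = P₁V₁ ln(V₂/V₁) → W_a/(P₁V₁) = 1.03.
Path (b) isobaric: W = P₁(V₂ − V₁) → W_b/(P₁V₁) = 1.8.
W_a / W_b = 1.03 / 1.8 = 0.572.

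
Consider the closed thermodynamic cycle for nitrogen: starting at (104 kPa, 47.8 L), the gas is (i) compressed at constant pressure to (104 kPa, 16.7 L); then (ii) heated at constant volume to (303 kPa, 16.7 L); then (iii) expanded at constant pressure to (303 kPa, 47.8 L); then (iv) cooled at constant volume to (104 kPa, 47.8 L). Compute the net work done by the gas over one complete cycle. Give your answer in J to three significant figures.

Constant-volume legs do no work.
W(i) = (104)(16.7 − 47.8) = -3234 J; W(iii) = (303)(47.8 − 16.7) = 9423 J.
W_net = -3234 + 9423 = 6189 J (the clockwise enclosed area).

W_net ≈ 6190 J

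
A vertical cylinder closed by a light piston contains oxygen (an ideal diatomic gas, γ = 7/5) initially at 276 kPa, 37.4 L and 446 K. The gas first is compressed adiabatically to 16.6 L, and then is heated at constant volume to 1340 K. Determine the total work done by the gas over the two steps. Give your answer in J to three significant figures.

W_total ≈ -9910 J

Step 1 (adiabatic): W = (P₁V₁ − P₂V₂)/(γ−1) = (10322 − 14285)/0.4 = -9907 J.
Step 2 (isochoric): W = 0 (constant volume).
W_total = -9907 + 0 = -9907 J.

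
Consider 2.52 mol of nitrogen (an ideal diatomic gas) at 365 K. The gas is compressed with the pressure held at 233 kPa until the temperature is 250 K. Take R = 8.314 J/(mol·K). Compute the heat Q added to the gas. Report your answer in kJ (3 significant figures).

Q ≈ -8.43 kJ

Isobaric: W = nRΔT = (2.52)(8.314)(-115) = -2409 J.
ΔU = nCᵥΔT with Cᵥ = 5R/2: ΔU = (2.52)(20.79)(-115) = -6023 J.
Q = ΔU + W = -6023 − 2409 = -8433 J.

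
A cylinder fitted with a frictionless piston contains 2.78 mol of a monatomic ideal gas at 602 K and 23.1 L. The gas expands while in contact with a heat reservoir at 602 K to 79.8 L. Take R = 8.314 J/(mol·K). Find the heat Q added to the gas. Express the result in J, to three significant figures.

Isothermal ⇒ ΔU = 0, so Q = W = nRT ln(V₂/V₁).
Q = (2.78)(8.314)(602) ln(79.8/23.1) = 13914 × 1.24 = 17249 J.

Q ≈ 17200 J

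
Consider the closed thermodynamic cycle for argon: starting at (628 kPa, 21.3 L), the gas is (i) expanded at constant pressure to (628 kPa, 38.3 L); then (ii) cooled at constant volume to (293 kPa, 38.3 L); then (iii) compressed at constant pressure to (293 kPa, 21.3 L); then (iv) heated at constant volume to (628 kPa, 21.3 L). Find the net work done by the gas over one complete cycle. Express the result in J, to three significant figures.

W_net ≈ 5690 J

Constant-volume legs do no work.
W(i) = (628)(38.3 − 21.3) = 10676 J; W(iii) = (293)(21.3 − 38.3) = -4981 J.
W_net = 10676 − 4981 = 5695 J (the clockwise enclosed area).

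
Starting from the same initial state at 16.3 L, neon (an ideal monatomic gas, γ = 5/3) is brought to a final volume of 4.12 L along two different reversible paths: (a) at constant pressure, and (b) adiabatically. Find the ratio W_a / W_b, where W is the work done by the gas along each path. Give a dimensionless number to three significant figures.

Path (a) isobaric: W = P₁(V₂ − V₁) → W_a/(P₁V₁) = -0.7472.
Path (b) adiabatic: W = P₁V₁(1 − (V₁/V₂)^(γ−1))/(γ−1) → W_b/(P₁V₁) = -2.252.
W_a / W_b = -0.7472 / -2.252 = 0.3318.

W_a / W_b ≈ 0.332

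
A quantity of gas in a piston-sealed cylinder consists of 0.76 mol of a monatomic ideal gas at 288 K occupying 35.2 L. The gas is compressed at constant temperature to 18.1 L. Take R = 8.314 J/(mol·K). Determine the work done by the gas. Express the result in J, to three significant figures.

W ≈ -1210 J

Isothermal: W = nRT ln(V₂/V₁).
W = (0.76)(8.314)(288) × ln(18.1/35.2)
  = 1820 × -0.6651
W_by_gas = -1210 J.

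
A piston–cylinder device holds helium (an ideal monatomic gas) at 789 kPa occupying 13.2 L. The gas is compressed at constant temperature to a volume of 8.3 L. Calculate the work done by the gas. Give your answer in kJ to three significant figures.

W ≈ -4.83 kJ

Isothermal: W = nRT ln(V₂/V₁) = P₁V₁ ln(V₂/V₁).
P₁V₁ = (789 kPa)(13.2 L) = 10415 J.
W = 10415 × ln(8.3/13.2) = 10415 × -0.464
W_by_gas = -4832 J.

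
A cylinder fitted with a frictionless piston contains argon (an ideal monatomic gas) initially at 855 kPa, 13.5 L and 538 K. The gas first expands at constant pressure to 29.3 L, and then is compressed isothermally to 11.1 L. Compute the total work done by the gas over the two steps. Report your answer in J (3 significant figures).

Step 1 (isobaric): W = PΔV = (855 kPa)(29.3 − 13.5 L) = 13509 J.
After step 1: P = 855 kPa, V = 29.3 L, T = 1168 K.
Step 2 (isothermal): W = P₁V₁ ln(V₂/V₁) = (25052) ln(11.1/29.3) = -24316 J.
W_total = 13509 − 24316 = -10807 J.

W_total ≈ -10800 J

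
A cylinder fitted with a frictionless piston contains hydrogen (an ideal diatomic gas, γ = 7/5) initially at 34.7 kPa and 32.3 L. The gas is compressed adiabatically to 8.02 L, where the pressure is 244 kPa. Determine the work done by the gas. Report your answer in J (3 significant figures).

W ≈ -2090 J

Adiabatic: W = (P₁V₁ − P₂V₂)/(γ − 1) with γ = 7/5.
P₁V₁ = 1121 J, P₂V₂ = 1957 J.
W = (1121 − 1957) / 0.4 = -2090 J.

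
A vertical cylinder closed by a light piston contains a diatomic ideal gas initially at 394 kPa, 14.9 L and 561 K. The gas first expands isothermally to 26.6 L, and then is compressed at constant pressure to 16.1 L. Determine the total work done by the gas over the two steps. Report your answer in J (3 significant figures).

Step 1 (isothermal): W = P₁V₁ ln(V₂/V₁) = (5871) ln(26.6/14.9) = 3402 J.
After step 1: P = 220.7 kPa, V = 26.6 L, T = 561 K.
Step 2 (isobaric): W = PΔV = (220.7 kPa)(16.1 − 26.6 L) = -2317 J.
W_total = 3402 − 2317 = 1085 J.

W_total ≈ 1080 J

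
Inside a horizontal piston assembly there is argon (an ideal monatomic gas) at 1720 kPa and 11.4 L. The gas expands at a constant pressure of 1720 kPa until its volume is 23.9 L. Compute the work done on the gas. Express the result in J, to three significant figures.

Isobaric: W = P ΔV.
W = (1720 kPa)(23.9 − 11.4 L) = (1720)(12.5) = 21500 J.
Work on gas = −W_by = -21500 J.

W ≈ -21500 J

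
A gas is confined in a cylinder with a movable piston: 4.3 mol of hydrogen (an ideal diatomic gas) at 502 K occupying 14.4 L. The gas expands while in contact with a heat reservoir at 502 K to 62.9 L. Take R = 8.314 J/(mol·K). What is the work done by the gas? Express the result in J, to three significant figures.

Isothermal: W = nRT ln(V₂/V₁).
W = (4.3)(8.314)(502) × ln(62.9/14.4)
  = 17947 × 1.474
W_by_gas = 26459 J.

W ≈ 26500 J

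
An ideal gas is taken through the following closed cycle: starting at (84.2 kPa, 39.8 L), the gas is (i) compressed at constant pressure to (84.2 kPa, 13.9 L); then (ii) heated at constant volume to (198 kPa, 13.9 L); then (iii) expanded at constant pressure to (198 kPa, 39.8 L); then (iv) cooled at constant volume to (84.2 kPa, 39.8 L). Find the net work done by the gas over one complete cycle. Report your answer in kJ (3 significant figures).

Constant-volume legs do no work.
W(i) = (84.2)(13.9 − 39.8) = -2181 J; W(iii) = (198)(39.8 − 13.9) = 5128 J.
W_net = -2181 + 5128 = 2947 J (the clockwise enclosed area).

W_net ≈ 2.95 kJ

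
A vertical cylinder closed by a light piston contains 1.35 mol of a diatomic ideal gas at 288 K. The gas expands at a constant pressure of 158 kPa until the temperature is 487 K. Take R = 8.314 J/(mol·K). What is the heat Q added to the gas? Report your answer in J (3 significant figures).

Isobaric: W = nRΔT = (1.35)(8.314)(199) = 2234 J.
ΔU = nCᵥΔT with Cᵥ = 5R/2: ΔU = (1.35)(20.79)(199) = 5584 J.
Q = ΔU + W = 5584 + 2234 = 7817 J.

Q ≈ 7820 J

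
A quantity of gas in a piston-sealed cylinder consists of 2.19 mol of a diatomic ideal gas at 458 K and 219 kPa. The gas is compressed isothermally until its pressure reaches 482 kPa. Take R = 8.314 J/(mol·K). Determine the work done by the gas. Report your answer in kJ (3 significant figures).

Isothermal process: W = nRT ln(V₂/V₁) = nRT ln(P₁/P₂).
W = (2.19)(8.314)(458) × ln(219/482)
  = 8339 × ln(0.4544) = 8339 × -0.7889
W_by_gas = -6578 J.

W ≈ -6.58 kJ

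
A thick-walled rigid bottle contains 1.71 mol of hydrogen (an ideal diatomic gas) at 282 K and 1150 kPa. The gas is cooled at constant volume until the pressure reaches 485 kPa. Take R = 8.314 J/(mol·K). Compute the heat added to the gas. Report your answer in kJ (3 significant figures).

Q ≈ -5.80 kJ

Constant volume ⇒ W = 0, so Q = ΔU = nCᵥΔT with Cᵥ = 5R/2 = 20.79 J/(mol·K).
At constant V, T₂/T₁ = P₂/P₁ ⇒ ΔT = T₁(P₂/P₁ − 1) = 282·(485/1150 − 1) = -163.1 K.
ΔU = (1.71)(20.79)(-163.1) = -5796 J.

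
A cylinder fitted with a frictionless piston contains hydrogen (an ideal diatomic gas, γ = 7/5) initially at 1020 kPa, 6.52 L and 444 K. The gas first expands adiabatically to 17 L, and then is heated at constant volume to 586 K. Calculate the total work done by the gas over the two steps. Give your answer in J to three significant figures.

W_total ≈ 5290 J

Step 1 (adiabatic): W = (P₁V₁ − P₂V₂)/(γ−1) = (6650 − 4533)/0.4 = 5294 J.
Step 2 (isochoric): W = 0 (constant volume).
W_total = 5294 + 0 = 5294 J.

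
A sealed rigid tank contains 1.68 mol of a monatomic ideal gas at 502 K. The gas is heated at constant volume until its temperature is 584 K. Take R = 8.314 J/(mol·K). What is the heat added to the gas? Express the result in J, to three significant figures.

Q ≈ 1720 J

Constant volume ⇒ W = 0, so Q = ΔU = nCᵥΔT with Cᵥ = 3R/2 = 12.47 J/(mol·K).
ΔU = (1.68)(12.47)(584 − 502) = 1718 J.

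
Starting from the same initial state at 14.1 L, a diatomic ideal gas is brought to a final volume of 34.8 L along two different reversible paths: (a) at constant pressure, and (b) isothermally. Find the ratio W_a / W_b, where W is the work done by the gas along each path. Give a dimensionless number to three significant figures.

Path (a) isobaric: W = P₁(V₂ − V₁) → W_a/(P₁V₁) = 1.468.
Path (b) isothermal: W = P₁V₁ ln(V₂/V₁) → W_b/(P₁V₁) = 0.9034.
W_a / W_b = 1.468 / 0.9034 = 1.625.

W_a / W_b ≈ 1.62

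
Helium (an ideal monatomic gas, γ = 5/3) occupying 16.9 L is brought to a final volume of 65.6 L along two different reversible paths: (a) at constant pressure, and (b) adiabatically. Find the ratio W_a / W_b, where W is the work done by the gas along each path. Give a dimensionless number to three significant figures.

W_a / W_b ≈ 3.23

Path (a) isobaric: W = P₁(V₂ − V₁) → W_a/(P₁V₁) = 2.882.
Path (b) adiabatic: W = P₁V₁(1 − (V₁/V₂)^(γ−1))/(γ−1) → W_b/(P₁V₁) = 0.8927.
W_a / W_b = 2.882 / 0.8927 = 3.228.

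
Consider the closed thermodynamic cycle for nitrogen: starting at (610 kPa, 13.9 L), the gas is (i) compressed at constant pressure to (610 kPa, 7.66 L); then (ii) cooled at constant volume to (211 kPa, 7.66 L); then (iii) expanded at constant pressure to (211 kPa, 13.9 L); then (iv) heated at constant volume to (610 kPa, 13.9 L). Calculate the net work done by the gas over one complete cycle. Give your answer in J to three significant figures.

W_net ≈ -2490 J

Constant-volume legs do no work.
W(i) = (610)(7.66 − 13.9) = -3806 J; W(iii) = (211)(13.9 − 7.66) = 1317 J.
W_net = -3806 + 1317 = -2490 J (the counter-clockwise enclosed area).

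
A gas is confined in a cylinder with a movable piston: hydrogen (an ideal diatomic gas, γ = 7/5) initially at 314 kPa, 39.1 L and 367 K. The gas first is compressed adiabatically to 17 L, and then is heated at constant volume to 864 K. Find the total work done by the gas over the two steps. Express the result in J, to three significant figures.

W_total ≈ -12100 J

Step 1 (adiabatic): W = (P₁V₁ − P₂V₂)/(γ−1) = (12277 − 17132)/0.4 = -12135 J.
Step 2 (isochoric): W = 0 (constant volume).
W_total = -12135 + 0 = -12135 J.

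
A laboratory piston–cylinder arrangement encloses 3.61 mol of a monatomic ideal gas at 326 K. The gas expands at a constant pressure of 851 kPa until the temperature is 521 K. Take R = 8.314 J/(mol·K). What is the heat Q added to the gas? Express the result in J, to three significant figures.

Q ≈ 14600 J

Isobaric: W = nRΔT = (3.61)(8.314)(195) = 5853 J.
ΔU = nCᵥΔT with Cᵥ = 3R/2: ΔU = (3.61)(12.47)(195) = 8779 J.
Q = ΔU + W = 8779 + 5853 = 14632 J.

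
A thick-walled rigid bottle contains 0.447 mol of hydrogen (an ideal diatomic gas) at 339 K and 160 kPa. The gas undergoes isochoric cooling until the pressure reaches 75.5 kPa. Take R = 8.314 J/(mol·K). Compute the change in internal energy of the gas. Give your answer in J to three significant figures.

ΔU ≈ -1660 J

Constant volume ⇒ W = 0, so Q = ΔU = nCᵥΔT with Cᵥ = 5R/2 = 20.79 J/(mol·K).
At constant V, T₂/T₁ = P₂/P₁ ⇒ ΔT = T₁(P₂/P₁ − 1) = 339·(75.5/160 − 1) = -179 K.
ΔU = (0.447)(20.79)(-179) = -1663 J.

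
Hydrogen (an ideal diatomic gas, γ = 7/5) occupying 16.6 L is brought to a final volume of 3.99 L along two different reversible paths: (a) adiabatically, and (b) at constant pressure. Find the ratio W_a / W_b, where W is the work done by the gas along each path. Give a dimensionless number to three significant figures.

W_a / W_b ≈ 2.53

Path (a) adiabatic: W = P₁V₁(1 − (V₁/V₂)^(γ−1))/(γ−1) → W_a/(P₁V₁) = -1.922.
Path (b) isobaric: W = P₁(V₂ − V₁) → W_b/(P₁V₁) = -0.7596.
W_a / W_b = -1.922 / -0.7596 = 2.53.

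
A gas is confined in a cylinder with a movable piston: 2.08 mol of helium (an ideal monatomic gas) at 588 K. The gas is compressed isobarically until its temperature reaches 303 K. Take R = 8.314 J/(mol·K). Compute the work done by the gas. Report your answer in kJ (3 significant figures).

Isobaric: W = P ΔV = nR ΔT.
W = (2.08)(8.314)(303 − 588) = -4929 J.

W ≈ -4.93 kJ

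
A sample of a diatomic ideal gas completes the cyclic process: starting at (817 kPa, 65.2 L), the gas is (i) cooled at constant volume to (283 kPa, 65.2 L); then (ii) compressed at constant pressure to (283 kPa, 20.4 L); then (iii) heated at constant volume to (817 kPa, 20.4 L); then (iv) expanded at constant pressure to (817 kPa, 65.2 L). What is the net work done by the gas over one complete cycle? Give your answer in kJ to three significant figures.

Constant-volume legs do no work.
W(ii) = (283)(20.4 − 65.2) = -12678 J; W(iv) = (817)(65.2 − 20.4) = 36602 J.
W_net = -12678 + 36602 = 23923 J (the clockwise enclosed area).

W_net ≈ 23.9 kJ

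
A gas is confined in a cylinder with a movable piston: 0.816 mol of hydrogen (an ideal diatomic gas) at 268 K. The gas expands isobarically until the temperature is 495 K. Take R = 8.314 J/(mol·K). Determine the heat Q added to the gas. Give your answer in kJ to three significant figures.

Q ≈ 5.39 kJ

Isobaric: W = nRΔT = (0.816)(8.314)(227) = 1540 J.
ΔU = nCᵥΔT with Cᵥ = 5R/2: ΔU = (0.816)(20.79)(227) = 3850 J.
Q = ΔU + W = 3850 + 1540 = 5390 J.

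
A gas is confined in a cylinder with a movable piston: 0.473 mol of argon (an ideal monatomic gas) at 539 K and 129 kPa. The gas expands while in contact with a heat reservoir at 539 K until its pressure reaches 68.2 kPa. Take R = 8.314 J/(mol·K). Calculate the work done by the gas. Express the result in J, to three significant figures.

Isothermal process: W = nRT ln(V₂/V₁) = nRT ln(P₁/P₂).
W = (0.473)(8.314)(539) × ln(129/68.2)
  = 2120 × ln(1.891) = 2120 × 0.6374
W_by_gas = 1351 J.

W ≈ 1350 J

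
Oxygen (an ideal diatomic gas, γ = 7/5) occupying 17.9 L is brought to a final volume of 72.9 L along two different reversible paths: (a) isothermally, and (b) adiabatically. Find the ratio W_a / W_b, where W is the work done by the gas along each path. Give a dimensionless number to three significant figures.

Path (a) isothermal: W = P₁V₁ ln(V₂/V₁) → W_a/(P₁V₁) = 1.404.
Path (b) adiabatic: W = P₁V₁(1 − (V₁/V₂)^(γ−1))/(γ−1) → W_b/(P₁V₁) = 1.074.
W_a / W_b = 1.404 / 1.074 = 1.307.

W_a / W_b ≈ 1.31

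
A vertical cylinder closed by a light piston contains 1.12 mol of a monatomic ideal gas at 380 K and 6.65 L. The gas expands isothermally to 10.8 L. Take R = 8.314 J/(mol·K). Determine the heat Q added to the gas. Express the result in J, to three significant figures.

Isothermal ⇒ ΔU = 0, so Q = W = nRT ln(V₂/V₁).
Q = (1.12)(8.314)(380) ln(10.8/6.65) = 3538 × 0.4849 = 1716 J.

Q ≈ 1720 J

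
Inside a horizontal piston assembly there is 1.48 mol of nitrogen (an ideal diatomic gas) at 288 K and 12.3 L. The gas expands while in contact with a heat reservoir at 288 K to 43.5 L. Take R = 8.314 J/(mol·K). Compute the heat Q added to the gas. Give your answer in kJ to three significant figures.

Isothermal ⇒ ΔU = 0, so Q = W = nRT ln(V₂/V₁).
Q = (1.48)(8.314)(288) ln(43.5/12.3) = 3544 × 1.263 = 4476 J.

Q ≈ 4.48 kJ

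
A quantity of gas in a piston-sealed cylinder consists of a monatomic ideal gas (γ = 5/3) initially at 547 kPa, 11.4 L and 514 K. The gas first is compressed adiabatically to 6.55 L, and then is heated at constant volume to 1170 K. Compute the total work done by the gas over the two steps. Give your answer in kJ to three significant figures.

W_total ≈ -4.18 kJ

Step 1 (adiabatic): W = (P₁V₁ − P₂V₂)/(γ−1) = (6236 − 9023)/0.667 = -4180 J.
Step 2 (isochoric): W = 0 (constant volume).
W_total = -4180 + 0 = -4180 J.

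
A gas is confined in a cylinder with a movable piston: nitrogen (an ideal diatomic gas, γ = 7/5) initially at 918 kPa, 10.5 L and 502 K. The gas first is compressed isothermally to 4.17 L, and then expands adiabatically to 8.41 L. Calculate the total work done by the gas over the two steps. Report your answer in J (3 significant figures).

Step 1 (isothermal): W = P₁V₁ ln(V₂/V₁) = (9639) ln(4.17/10.5) = -8901 J.
After step 1: P = 2312 kPa, V = 4.17 L, T = 502 K.
Step 2 (adiabatic): W = (P₁V₁ − P₂V₂)/(γ−1) = (9639 − 7281)/0.4 = 5896 J.
W_total = -8901 + 5896 = -3005 J.

W_total ≈ -3010 J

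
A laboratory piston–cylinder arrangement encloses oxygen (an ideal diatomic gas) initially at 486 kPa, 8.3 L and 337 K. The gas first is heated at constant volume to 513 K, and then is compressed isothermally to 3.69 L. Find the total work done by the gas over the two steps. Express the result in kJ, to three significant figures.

Step 1 (isochoric): W = 0 (constant volume).
After step 1: P = 739.8 kPa (V unchanged).
Step 2 (isothermal): W = P₁V₁ ln(V₂/V₁) = (6140) ln(3.69/8.3) = -4978 J.
W_total = 0 − 4978 = -4978 J.

W_total ≈ -4.98 kJ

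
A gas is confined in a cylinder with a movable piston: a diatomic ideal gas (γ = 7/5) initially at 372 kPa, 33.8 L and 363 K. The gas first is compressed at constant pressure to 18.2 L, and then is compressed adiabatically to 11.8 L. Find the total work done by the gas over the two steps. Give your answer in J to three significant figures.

W_total ≈ -9010 J

Step 1 (isobaric): W = PΔV = (372 kPa)(18.2 − 33.8 L) = -5803 J.
After step 1: P = 372 kPa, V = 18.2 L, T = 195.5 K.
Step 2 (adiabatic): W = (P₁V₁ − P₂V₂)/(γ−1) = (6770 − 8052)/0.4 = -3203 J.
W_total = -5803 − 3203 = -9007 J.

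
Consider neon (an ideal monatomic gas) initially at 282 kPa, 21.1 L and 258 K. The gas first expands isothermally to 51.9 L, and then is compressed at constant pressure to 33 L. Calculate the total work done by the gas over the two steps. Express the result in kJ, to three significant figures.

W_total ≈ 3.19 kJ

Step 1 (isothermal): W = P₁V₁ ln(V₂/V₁) = (5950) ln(51.9/21.1) = 5355 J.
After step 1: P = 114.6 kPa, V = 51.9 L, T = 258 K.
Step 2 (isobaric): W = PΔV = (114.6 kPa)(33 − 51.9 L) = -2167 J.
W_total = 5355 − 2167 = 3189 J.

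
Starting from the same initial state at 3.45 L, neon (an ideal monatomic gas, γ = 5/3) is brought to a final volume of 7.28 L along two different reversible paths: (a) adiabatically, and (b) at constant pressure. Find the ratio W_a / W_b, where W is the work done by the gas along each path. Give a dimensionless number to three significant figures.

Path (a) adiabatic: W = P₁V₁(1 − (V₁/V₂)^(γ−1))/(γ−1) → W_a/(P₁V₁) = 0.5882.
Path (b) isobaric: W = P₁(V₂ − V₁) → W_b/(P₁V₁) = 1.11.
W_a / W_b = 0.5882 / 1.11 = 0.5299.

W_a / W_b ≈ 0.530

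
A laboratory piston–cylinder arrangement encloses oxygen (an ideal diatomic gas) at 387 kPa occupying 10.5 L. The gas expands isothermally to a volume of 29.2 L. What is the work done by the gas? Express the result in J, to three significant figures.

Isothermal: W = nRT ln(V₂/V₁) = P₁V₁ ln(V₂/V₁).
P₁V₁ = (387 kPa)(10.5 L) = 4064 J.
W = 4064 × ln(29.2/10.5) = 4064 × 1.023
W_by_gas = 4156 J.

W ≈ 4160 J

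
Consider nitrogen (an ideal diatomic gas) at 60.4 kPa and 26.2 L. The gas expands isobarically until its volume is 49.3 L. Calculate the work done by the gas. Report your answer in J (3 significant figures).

W ≈ 1400 J

Isobaric: W = P ΔV.
W = (60.4 kPa)(49.3 − 26.2 L) = (60.4)(23.1) = 1395 J.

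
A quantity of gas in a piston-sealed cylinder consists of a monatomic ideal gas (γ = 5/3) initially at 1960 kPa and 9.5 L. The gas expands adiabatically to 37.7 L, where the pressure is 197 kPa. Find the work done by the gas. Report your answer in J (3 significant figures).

Adiabatic: W = (P₁V₁ − P₂V₂)/(γ − 1) with γ = 5/3.
P₁V₁ = 18620 J, P₂V₂ = 7427 J.
W = (18620 − 7427) / 0.6667 = 16790 J.

W ≈ 16800 J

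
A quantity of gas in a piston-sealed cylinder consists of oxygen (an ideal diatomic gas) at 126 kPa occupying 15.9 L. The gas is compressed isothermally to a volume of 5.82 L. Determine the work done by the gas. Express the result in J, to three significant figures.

Isothermal: W = nRT ln(V₂/V₁) = P₁V₁ ln(V₂/V₁).
P₁V₁ = (126 kPa)(15.9 L) = 2003 J.
W = 2003 × ln(5.82/15.9) = 2003 × -1.005
W_by_gas = -2013 J.

W ≈ -2010 J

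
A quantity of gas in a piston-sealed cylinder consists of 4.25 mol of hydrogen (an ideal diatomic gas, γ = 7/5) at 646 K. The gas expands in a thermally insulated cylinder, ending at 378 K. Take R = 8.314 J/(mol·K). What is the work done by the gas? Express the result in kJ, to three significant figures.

W ≈ 23.7 kJ

Adiabatic ⇒ Q = 0, so W_by = −ΔU = nCᵥ(T₁ − T₂).
Cᵥ = 5R/2 = 20.79 J/(mol·K).
W = (4.25)(20.79)(646 − 378) = 23674 J.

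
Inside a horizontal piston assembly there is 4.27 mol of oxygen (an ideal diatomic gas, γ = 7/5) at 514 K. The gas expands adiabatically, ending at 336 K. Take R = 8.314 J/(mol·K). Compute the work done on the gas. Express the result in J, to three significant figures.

Adiabatic ⇒ Q = 0, so W_by = −ΔU = nCᵥ(T₁ − T₂).
Cᵥ = 5R/2 = 20.79 J/(mol·K).
W = (4.27)(20.79)(514 − 336) = 15798 J.
Work on gas = −W_by = -15798 J.

W ≈ -15800 J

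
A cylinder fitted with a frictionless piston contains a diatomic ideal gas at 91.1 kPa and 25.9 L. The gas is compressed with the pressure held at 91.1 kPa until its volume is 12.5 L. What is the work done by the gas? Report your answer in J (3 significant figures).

W ≈ -1220 J

Isobaric: W = P ΔV.
W = (91.1 kPa)(12.5 − 25.9 L) = (91.1)(-13.4) = -1221 J.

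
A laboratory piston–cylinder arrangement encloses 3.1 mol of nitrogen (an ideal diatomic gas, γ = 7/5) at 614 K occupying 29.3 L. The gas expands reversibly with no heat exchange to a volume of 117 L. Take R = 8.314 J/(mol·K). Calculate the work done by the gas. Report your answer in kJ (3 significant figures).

W ≈ 16.8 kJ

Adiabatic: TV^(γ−1) = const with γ = 7/5.
T₂ = T₁ (V₁/V₂)^(γ−1) = 614 × (29.3/117)^0.4 = 614 × 0.5747 = 352.9 K.
W_by = nCᵥ(T₁ − T₂) = (3.1)(20.79)(614 − 352.9) = 16824 J.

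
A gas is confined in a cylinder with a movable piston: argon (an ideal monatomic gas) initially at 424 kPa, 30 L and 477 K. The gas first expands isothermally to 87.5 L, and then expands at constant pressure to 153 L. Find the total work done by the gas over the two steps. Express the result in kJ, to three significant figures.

Step 1 (isothermal): W = P₁V₁ ln(V₂/V₁) = (12720) ln(87.5/30) = 13616 J.
After step 1: P = 145.4 kPa, V = 87.5 L, T = 477 K.
Step 2 (isobaric): W = PΔV = (145.4 kPa)(153 − 87.5 L) = 9522 J.
W_total = 13616 + 9522 = 23138 J.

W_total ≈ 23.1 kJ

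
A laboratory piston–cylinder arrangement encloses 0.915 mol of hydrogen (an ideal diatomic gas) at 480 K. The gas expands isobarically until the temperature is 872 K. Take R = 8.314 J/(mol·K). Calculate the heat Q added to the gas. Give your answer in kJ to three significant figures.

Q ≈ 10.4 kJ

Isobaric: W = nRΔT = (0.915)(8.314)(392) = 2982 J.
ΔU = nCᵥΔT with Cᵥ = 5R/2: ΔU = (0.915)(20.79)(392) = 7455 J.
Q = ΔU + W = 7455 + 2982 = 10437 J.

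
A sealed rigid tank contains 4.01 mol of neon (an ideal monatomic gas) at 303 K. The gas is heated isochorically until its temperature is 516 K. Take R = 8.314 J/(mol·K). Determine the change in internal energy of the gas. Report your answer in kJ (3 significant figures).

Constant volume ⇒ W = 0, so Q = ΔU = nCᵥΔT with Cᵥ = 3R/2 = 12.47 J/(mol·K).
ΔU = (4.01)(12.47)(516 − 303) = 10652 J.

ΔU ≈ 10.7 kJ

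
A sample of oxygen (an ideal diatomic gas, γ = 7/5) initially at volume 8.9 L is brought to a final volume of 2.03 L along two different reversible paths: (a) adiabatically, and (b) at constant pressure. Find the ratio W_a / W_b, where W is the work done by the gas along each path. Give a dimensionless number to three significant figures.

Path (a) adiabatic: W = P₁V₁(1 − (V₁/V₂)^(γ−1))/(γ−1) → W_a/(P₁V₁) = -2.015.
Path (b) isobaric: W = P₁(V₂ − V₁) → W_b/(P₁V₁) = -0.7719.
W_a / W_b = -2.015 / -0.7719 = 2.611.

W_a / W_b ≈ 2.61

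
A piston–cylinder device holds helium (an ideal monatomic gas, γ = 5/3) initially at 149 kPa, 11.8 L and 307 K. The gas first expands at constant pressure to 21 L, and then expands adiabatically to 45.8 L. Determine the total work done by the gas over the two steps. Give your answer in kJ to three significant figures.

W_total ≈ 3.27 kJ

Step 1 (isobaric): W = PΔV = (149 kPa)(21 − 11.8 L) = 1371 J.
After step 1: P = 149 kPa, V = 21 L, T = 546.4 K.
Step 2 (adiabatic): W = (P₁V₁ − P₂V₂)/(γ−1) = (3129 − 1861)/0.667 = 1903 J.
W_total = 1371 + 1903 = 3273 J.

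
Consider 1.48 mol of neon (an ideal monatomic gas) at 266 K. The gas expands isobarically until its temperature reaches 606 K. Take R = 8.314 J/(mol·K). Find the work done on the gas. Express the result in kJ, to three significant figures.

Isobaric: W = P ΔV = nR ΔT.
W = (1.48)(8.314)(606 − 266) = 4184 J.
Work on gas = −W_by = -4184 J.

W ≈ -4.18 kJ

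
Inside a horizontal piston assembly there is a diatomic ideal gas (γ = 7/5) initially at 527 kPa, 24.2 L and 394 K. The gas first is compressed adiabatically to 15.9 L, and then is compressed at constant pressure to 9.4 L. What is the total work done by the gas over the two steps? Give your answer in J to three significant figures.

W_total ≈ -12000 J

Step 1 (adiabatic): W = (P₁V₁ − P₂V₂)/(γ−1) = (12753 − 15087)/0.4 = -5833 J.
After step 1: P = 948.8 kPa, V = 15.9 L, T = 466.1 K.
Step 2 (isobaric): W = PΔV = (948.8 kPa)(9.4 − 15.9 L) = -6168 J.
W_total = -5833 − 6168 = -12001 J.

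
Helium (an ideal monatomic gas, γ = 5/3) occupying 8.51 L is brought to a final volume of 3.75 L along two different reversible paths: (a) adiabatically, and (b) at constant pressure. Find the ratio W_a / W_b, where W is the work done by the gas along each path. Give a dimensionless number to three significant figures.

W_a / W_b ≈ 1.95

Path (a) adiabatic: W = P₁V₁(1 − (V₁/V₂)^(γ−1))/(γ−1) → W_a/(P₁V₁) = -1.09.
Path (b) isobaric: W = P₁(V₂ − V₁) → W_b/(P₁V₁) = -0.5593.
W_a / W_b = -1.09 / -0.5593 = 1.949.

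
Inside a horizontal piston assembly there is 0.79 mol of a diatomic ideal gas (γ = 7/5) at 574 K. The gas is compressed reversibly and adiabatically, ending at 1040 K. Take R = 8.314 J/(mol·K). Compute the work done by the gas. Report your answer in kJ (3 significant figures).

W ≈ -7.65 kJ

Adiabatic ⇒ Q = 0, so W_by = −ΔU = nCᵥ(T₁ − T₂).
Cᵥ = 5R/2 = 20.79 J/(mol·K).
W = (0.79)(20.79)(574 − 1040) = -7652 J.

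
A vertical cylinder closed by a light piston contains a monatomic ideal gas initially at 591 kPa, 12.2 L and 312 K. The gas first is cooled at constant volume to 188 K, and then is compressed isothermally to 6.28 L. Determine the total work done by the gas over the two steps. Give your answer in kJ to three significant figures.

Step 1 (isochoric): W = 0 (constant volume).
After step 1: P = 356.1 kPa (V unchanged).
Step 2 (isothermal): W = P₁V₁ ln(V₂/V₁) = (4345) ln(6.28/12.2) = -2885 J.
W_total = 0 − 2885 = -2885 J.

W_total ≈ -2.89 kJ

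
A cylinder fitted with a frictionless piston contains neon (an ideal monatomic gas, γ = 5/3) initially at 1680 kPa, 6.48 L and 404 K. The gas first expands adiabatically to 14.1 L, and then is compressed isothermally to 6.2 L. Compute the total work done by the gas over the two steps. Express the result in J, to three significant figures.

Step 1 (adiabatic): W = (P₁V₁ − P₂V₂)/(γ−1) = (10886 − 6483)/0.667 = 6605 J.
After step 1: P = 459.8 kPa, V = 14.1 L, T = 240.6 K.
Step 2 (isothermal): W = P₁V₁ ln(V₂/V₁) = (6483) ln(6.2/14.1) = -5327 J.
W_total = 6605 − 5327 = 1278 J.

W_total ≈ 1280 J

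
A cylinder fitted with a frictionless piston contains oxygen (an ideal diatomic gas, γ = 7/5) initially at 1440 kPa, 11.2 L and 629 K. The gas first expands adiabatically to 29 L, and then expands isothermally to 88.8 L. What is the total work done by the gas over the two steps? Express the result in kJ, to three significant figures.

W_total ≈ 25.1 kJ

Step 1 (adiabatic): W = (P₁V₁ − P₂V₂)/(γ−1) = (16128 − 11023)/0.4 = 12762 J.
After step 1: P = 380.1 kPa, V = 29 L, T = 429.9 K.
Step 2 (isothermal): W = P₁V₁ ln(V₂/V₁) = (11023) ln(88.8/29) = 12336 J.
W_total = 12762 + 12336 = 25098 J.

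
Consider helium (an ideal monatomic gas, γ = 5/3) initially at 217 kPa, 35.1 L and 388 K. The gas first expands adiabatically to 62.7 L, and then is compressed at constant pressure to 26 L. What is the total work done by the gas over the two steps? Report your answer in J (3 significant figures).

Step 1 (adiabatic): W = (P₁V₁ − P₂V₂)/(γ−1) = (7617 − 5174)/0.667 = 3665 J.
After step 1: P = 82.51 kPa, V = 62.7 L, T = 263.5 K.
Step 2 (isobaric): W = PΔV = (82.51 kPa)(26 − 62.7 L) = -3028 J.
W_total = 3665 − 3028 = 636.4 J.

W_total ≈ 636 J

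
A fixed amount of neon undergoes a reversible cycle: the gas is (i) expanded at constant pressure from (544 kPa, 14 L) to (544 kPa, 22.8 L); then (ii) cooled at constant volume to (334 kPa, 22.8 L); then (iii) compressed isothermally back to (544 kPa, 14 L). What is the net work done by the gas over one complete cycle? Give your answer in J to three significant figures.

W_net ≈ 1070 J

Leg (i): W = PΔV = (544)(22.8 − 14) = 4787 J.
Leg (ii): W = 0.
Leg (iii): W = PᵢVᵢ ln(V_f/Vᵢ) = (7615) ln(14/22.8) = -3714 J.
W_net = 4787 − 3714 = 1073 J.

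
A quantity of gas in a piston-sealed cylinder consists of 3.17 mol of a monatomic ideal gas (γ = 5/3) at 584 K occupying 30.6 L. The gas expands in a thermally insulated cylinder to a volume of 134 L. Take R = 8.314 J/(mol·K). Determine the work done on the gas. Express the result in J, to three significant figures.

Adiabatic: TV^(γ−1) = const with γ = 5/3.
T₂ = T₁ (V₁/V₂)^(γ−1) = 584 × (30.6/134)^0.667 = 584 × 0.3736 = 218.2 K.
W_by = nCᵥ(T₁ − T₂) = (3.17)(12.47)(584 − 218.2) = 14462 J.
Work on gas = −W_by = -14462 J.

W ≈ -14500 J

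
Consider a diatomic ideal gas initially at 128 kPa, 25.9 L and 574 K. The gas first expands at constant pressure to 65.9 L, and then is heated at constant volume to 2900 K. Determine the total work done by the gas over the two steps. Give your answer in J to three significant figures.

W_total ≈ 5120 J

Step 1 (isobaric): W = PΔV = (128 kPa)(65.9 − 25.9 L) = 5120 J.
Step 2 (isochoric): W = 0 (constant volume).
W_total = 5120 + 0 = 5120 J.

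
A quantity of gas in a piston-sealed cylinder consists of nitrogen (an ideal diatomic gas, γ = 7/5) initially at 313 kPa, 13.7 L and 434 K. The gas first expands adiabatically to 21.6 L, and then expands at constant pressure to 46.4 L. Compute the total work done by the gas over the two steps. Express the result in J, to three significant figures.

Step 1 (adiabatic): W = (P₁V₁ − P₂V₂)/(γ−1) = (4288 − 3574)/0.4 = 1785 J.
After step 1: P = 165.5 kPa, V = 21.6 L, T = 361.7 K.
Step 2 (isobaric): W = PΔV = (165.5 kPa)(46.4 − 21.6 L) = 4104 J.
W_total = 1785 + 4104 = 5889 J.

W_total ≈ 5890 J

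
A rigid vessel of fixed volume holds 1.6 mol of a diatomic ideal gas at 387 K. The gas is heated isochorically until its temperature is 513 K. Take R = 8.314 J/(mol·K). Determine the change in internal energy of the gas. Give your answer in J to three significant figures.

Constant volume ⇒ W = 0, so Q = ΔU = nCᵥΔT with Cᵥ = 5R/2 = 20.79 J/(mol·K).
ΔU = (1.6)(20.79)(513 − 387) = 4190 J.

ΔU ≈ 4190 J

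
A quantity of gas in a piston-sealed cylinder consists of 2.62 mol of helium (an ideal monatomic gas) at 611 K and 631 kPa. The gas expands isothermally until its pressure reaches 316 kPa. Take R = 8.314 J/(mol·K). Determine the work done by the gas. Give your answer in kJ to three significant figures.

W ≈ 9.20 kJ

Isothermal process: W = nRT ln(V₂/V₁) = nRT ln(P₁/P₂).
W = (2.62)(8.314)(611) × ln(631/316)
  = 13309 × ln(1.997) = 13309 × 0.6916
W_by_gas = 9204 J.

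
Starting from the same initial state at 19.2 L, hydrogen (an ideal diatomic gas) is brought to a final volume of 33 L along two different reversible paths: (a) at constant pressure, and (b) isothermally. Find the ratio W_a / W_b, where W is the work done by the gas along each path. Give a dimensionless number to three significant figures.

W_a / W_b ≈ 1.33

Path (a) isobaric: W = P₁(V₂ − V₁) → W_a/(P₁V₁) = 0.7188.
Path (b) isothermal: W = P₁V₁ ln(V₂/V₁) → W_b/(P₁V₁) = 0.5416.
W_a / W_b = 0.7188 / 0.5416 = 1.327.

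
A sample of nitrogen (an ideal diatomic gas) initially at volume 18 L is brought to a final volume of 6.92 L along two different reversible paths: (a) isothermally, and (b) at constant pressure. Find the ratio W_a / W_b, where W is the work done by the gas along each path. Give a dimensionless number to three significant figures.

Path (a) isothermal: W = P₁V₁ ln(V₂/V₁) → W_a/(P₁V₁) = -0.956.
Path (b) isobaric: W = P₁(V₂ − V₁) → W_b/(P₁V₁) = -0.6156.
W_a / W_b = -0.956 / -0.6156 = 1.553.

W_a / W_b ≈ 1.55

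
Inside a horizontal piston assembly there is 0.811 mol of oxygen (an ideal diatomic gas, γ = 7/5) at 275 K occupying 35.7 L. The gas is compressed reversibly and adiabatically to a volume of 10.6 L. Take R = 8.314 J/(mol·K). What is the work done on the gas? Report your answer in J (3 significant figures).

Adiabatic: TV^(γ−1) = const with γ = 7/5.
T₂ = T₁ (V₁/V₂)^(γ−1) = 275 × (35.7/10.6)^0.4 = 275 × 1.625 = 447 K.
W_by = nCᵥ(T₁ − T₂) = (0.811)(20.79)(275 − 447) = -2899 J.
Work on gas = −W_by = 2899 J.

W ≈ 2900 J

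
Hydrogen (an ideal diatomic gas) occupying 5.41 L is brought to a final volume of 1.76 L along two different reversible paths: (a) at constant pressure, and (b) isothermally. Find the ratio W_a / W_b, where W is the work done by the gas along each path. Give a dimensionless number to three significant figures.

Path (a) isobaric: W = P₁(V₂ − V₁) → W_a/(P₁V₁) = -0.6747.
Path (b) isothermal: W = P₁V₁ ln(V₂/V₁) → W_b/(P₁V₁) = -1.123.
W_a / W_b = -0.6747 / -1.123 = 0.6008.

W_a / W_b ≈ 0.601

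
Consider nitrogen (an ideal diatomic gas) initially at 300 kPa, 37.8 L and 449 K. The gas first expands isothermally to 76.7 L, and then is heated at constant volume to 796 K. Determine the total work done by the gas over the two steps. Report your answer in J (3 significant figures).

Step 1 (isothermal): W = P₁V₁ ln(V₂/V₁) = (11340) ln(76.7/37.8) = 8024 J.
Step 2 (isochoric): W = 0 (constant volume).
W_total = 8024 + 0 = 8024 J.

W_total ≈ 8020 J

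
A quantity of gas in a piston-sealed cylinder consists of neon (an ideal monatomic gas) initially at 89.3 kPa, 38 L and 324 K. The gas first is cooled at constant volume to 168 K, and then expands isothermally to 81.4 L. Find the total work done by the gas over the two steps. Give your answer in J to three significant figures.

Step 1 (isochoric): W = 0 (constant volume).
After step 1: P = 46.3 kPa (V unchanged).
Step 2 (isothermal): W = P₁V₁ ln(V₂/V₁) = (1760) ln(81.4/38) = 1340 J.
W_total = 0 + 1340 = 1340 J.

W_total ≈ 1340 J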